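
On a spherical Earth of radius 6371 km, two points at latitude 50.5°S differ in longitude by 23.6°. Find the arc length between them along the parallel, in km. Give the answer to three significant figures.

Arc length along a parallel = R cos φ · Δλ (with Δλ in radians).
= 6371 × cos 50.5° × (23.6° × π/180) = 6371 × 0.6361 × 0.4119 ≈ 1670 km.

1670 km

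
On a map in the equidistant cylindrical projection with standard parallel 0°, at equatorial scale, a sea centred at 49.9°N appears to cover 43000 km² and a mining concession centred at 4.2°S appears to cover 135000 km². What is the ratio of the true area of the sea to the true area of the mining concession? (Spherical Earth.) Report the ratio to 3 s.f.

0.206

On the plate carrée, areal scale = h·k = 1 × sec φ, so true area = apparent × cos φ.
True area of sea: 43000 × cos(49.9°) = 43000 × 0.6441 = 27700 km².
True area of mining concession: 135000 × cos(4.2°) = 135000 × 0.9973 = 134600 km².
Ratio = 27700 / 134600 ≈ 0.206.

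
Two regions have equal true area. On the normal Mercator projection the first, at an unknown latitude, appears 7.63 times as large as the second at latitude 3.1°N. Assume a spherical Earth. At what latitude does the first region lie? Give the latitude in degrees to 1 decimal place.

68.8°

Mercator areal scale is sec²φ, so apparent-area ratio = sec²φ₁ / sec²φ₂ = cos²φ₂ / cos²φ₁.
cos²φ₂ / cos²φ₁ = 7.63  ⇒  cos φ₁ = cos 3.1° / √7.63 = 0.9985/2.762 = 0.3615.
φ₁ = arccos(0.3615) ≈ 68.8°.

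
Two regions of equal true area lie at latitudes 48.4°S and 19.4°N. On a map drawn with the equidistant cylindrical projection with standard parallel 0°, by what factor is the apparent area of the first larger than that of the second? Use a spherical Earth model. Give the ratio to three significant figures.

In the plate carrée (x = Rλ, y = Rφ), meridians are true-scale (h = 1) and parallels are stretched by k = sec φ.
Areal scale at 48.4°: h·k = 1.000 × 1.506 = 1.506.
Areal scale at 19.4°: h·k = 1.000 × 1.060 = 1.060.
Ratio = 1.506/1.060 ≈ 1.42.

1.42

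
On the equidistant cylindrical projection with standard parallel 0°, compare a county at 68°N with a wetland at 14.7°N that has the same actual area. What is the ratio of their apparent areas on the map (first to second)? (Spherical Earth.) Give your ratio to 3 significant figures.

2.58

Plate carrée maps x = Rλ, y = Rφ. The meridian scale is h = 1 and the parallel scale is k = 1/cos φ = sec φ.
Areal scale at 68°: h·k = 1.000 × 2.669 = 2.669.
Areal scale at 14.7°: h·k = 1.000 × 1.034 = 1.034.
Ratio = 2.669/1.034 ≈ 2.58.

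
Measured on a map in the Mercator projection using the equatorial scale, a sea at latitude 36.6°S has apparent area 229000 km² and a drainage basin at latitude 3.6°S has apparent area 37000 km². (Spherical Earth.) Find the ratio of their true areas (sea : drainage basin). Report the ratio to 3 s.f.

On Mercator the areal scale is sec²φ, so true area = apparent × cos²φ.
True area of sea: 229000 × cos²(36.6°) = 229000 × 0.6445 = 147600 km².
True area of drainage basin: 37000 × cos²(3.6°) = 37000 × 0.9961 = 36850 km².
Ratio = 147600 / 36850 ≈ 4.00.

4.00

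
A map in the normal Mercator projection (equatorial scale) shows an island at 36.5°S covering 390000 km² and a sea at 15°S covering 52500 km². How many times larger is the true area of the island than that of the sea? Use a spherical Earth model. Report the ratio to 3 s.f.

Since Mercator area scale is 1/cos²φ, the true area equals the apparent area multiplied by cos²φ.
True area of island: 390000 × cos²(36.5°) = 390000 × 0.6462 = 252000 km².
True area of sea: 52500 × cos²(15°) = 52500 × 0.9330 = 48980 km².
Ratio = 252000 / 48980 ≈ 5.14.

5.14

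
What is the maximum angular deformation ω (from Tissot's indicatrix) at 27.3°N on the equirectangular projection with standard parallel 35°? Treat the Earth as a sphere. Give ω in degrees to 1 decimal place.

4.7°

With standard parallel φ₀ = 35°, the equirectangular projection gives x = Rλ cos φ₀, y = Rφ, so h = 1 and k = cos 35° / cos φ.
At 27.3°: h = 1.000, k = 0.9218; principal scales a = 1.000, b = 0.9218.
sin(ω/2) = (a − b)/(a + b) = 0.07817/1.922 = 0.04068, so ω = 2 arcsin(0.04068) ≈ 4.7°.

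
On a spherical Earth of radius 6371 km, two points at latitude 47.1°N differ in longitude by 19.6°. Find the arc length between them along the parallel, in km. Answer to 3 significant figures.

Arc length along a parallel = R cos φ · Δλ (with Δλ in radians).
= 6371 × cos 47.1° × (19.6° × π/180) = 6371 × 0.6807 × 0.3421 ≈ 1480 km.

1480 km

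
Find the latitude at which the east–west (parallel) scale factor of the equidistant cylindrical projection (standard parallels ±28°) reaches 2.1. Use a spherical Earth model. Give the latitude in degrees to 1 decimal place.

The equidistant cylindrical projection with φ₀ = 28° has h = 1 (meridians true) and k = cos φ₀ / cos φ along parallels.
k = cos φ₀ / cos φ = 2.1  ⇒  cos φ = cos 28° / 2.1 = 0.4205.
φ = arccos(0.4205) ≈ 65.1°.

65.1°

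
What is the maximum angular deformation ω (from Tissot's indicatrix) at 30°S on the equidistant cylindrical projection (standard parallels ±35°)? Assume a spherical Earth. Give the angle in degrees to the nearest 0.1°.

In the equirectangular projection with standard parallel φ₀ = 35° (x = Rλ cos φ₀, y = Rφ), meridians are true-scale (h = 1) and the parallel scale is k = cos φ₀ / cos φ.
At 30°: h = 1.000, k = 0.9459; principal scales a = 1.000, b = 0.9459.
sin(ω/2) = (a − b)/(a + b) = 0.05412/1.946 = 0.02782, so ω = 2 arcsin(0.02782) ≈ 3.2°.

3.2°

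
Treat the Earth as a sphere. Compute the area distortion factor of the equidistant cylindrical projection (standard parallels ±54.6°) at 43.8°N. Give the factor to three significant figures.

In the equirectangular projection with standard parallel φ₀ = 54.6° (x = Rλ cos φ₀, y = Rφ), meridians are true-scale (h = 1) and the parallel scale is k = cos φ₀ / cos φ.
Areal scale = h·k = 1 × cos φ₀ / cos φ; at 43.8°, h = 1.000, k = 0.8026, so h·k = 0.8026.

0.803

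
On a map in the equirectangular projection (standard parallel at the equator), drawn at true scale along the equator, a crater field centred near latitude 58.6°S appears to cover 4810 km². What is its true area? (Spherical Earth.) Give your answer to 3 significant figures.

Plate carrée maps x = Rλ, y = Rφ. The meridian scale is h = 1 and the parallel scale is k = 1/cos φ = sec φ.
Areal scale = h·k = 1 × sec φ; at 58.6°, h = 1.000, k = 1.919, so h·k = 1.919.
True area = apparent / (areal scale) = 4810 / 1.919 ≈ 2510 km².

2510 km²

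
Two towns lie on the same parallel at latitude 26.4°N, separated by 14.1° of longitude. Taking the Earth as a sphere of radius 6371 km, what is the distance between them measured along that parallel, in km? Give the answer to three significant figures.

1400 km

Arc length along a parallel = R cos φ · Δλ (with Δλ in radians).
= 6371 × cos 26.4° × (14.1° × π/180) = 6371 × 0.8957 × 0.2461 ≈ 1400 km.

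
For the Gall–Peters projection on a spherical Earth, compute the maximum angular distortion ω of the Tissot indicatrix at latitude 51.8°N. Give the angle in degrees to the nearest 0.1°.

15.3°

The Gall–Peters projection is cylindrical equal-area with φ₀ = 45°. Cylindrical equal-area (φ₀ = 45°): h = cos φ / cos 45° along meridians, k = cos 45° / cos φ along parallels; h·k = 1.
At 51.8°: h = 0.8746, k = 1.143; principal scales a = 1.143, b = 0.8746.
sin(ω/2) = (a − b)/(a + b) = 0.2689/2.018 = 0.1332, so ω = 2 arcsin(0.1332) ≈ 15.3°.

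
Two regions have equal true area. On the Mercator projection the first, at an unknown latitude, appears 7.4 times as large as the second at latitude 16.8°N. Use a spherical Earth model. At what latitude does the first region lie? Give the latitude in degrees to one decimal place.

69.4°

Mercator areal scale is sec²φ, so apparent-area ratio = sec²φ₁ / sec²φ₂ = cos²φ₂ / cos²φ₁.
cos²φ₂ / cos²φ₁ = 7.4  ⇒  cos φ₁ = cos 16.8° / √7.4 = 0.9573/2.720 = 0.3519.
φ₁ = arccos(0.3519) ≈ 69.4°.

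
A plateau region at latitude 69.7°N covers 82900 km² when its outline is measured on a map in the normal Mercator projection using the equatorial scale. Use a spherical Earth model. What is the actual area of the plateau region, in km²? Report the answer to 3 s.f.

Mercator is conformal, so the point scale is isotropic: h = k = sec φ = 1/cos φ.
Areal scale = k² = sec²φ = 1/cos²(69.7°) = 1/0.3469² = 8.308.
True area = apparent / (areal scale) = 82900 / 8.308 ≈ 9980 km².

9980 km²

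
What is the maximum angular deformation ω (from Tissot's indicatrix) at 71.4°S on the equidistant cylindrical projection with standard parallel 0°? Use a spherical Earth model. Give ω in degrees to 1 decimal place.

62.2°

For the equirectangular projection with φ₀ = 0 (plate carrée), h = 1 along meridians and k = sec φ along parallels.
At 71.4°: h = 1.000, k = 3.135; principal scales a = 3.135, b = 1.000.
sin(ω/2) = (a − b)/(a + b) = 2.135/4.135 = 0.5163, so ω = 2 arcsin(0.5163) ≈ 62.2°.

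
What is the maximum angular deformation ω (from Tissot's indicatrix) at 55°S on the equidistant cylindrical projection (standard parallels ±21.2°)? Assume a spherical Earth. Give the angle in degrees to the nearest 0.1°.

27.6°

The equidistant cylindrical projection with φ₀ = 21.2° has h = 1 (meridians true) and k = cos φ₀ / cos φ along parallels.
At 55°: h = 1.000, k = 1.625; principal scales a = 1.625, b = 1.000.
sin(ω/2) = (a − b)/(a + b) = 0.6255/2.625 = 0.2382, so ω = 2 arcsin(0.2382) ≈ 27.6°.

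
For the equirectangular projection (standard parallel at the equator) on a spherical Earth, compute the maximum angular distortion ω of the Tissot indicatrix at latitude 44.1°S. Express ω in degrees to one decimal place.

18.9°

In the plate carrée (x = Rλ, y = Rφ), meridians are true-scale (h = 1) and parallels are stretched by k = sec φ.
At 44.1°: h = 1.000, k = 1.393; principal scales a = 1.393, b = 1.000.
sin(ω/2) = (a − b)/(a + b) = 0.3925/2.393 = 0.1641, so ω = 2 arcsin(0.1641) ≈ 18.9°.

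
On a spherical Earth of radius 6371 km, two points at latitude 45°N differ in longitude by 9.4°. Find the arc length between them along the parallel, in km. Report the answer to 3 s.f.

Arc length along a parallel = R cos φ · Δλ (with Δλ in radians).
= 6371 × cos 45° × (9.4° × π/180) = 6371 × 0.7071 × 0.1641 ≈ 739 km.

739 km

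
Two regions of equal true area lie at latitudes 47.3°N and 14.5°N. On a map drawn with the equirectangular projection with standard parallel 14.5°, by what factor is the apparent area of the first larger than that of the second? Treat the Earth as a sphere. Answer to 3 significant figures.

1.43

In the equirectangular projection with standard parallel φ₀ = 14.5° (x = Rλ cos φ₀, y = Rφ), meridians are true-scale (h = 1) and the parallel scale is k = cos φ₀ / cos φ.
Areal scale at 47.3°: h·k = 1.000 × 1.428 = 1.428.
Areal scale at 14.5°: h·k = 1.000 × 1.000 = 1.000.
Ratio = 1.428/1.000 ≈ 1.43.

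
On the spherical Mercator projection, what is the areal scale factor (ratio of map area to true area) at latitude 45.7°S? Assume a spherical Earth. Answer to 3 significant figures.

Mercator is conformal, so the point scale is isotropic: h = k = sec φ = 1/cos φ.
Areal scale = k² = sec²φ = 1/cos²(45.7°) = 1/0.6984² = 2.050.

2.05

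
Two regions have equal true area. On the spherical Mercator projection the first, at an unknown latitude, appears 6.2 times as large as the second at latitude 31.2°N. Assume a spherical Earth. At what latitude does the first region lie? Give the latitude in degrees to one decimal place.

Mercator areal scale is sec²φ, so apparent-area ratio = sec²φ₁ / sec²φ₂ = cos²φ₂ / cos²φ₁.
cos²φ₂ / cos²φ₁ = 6.2  ⇒  cos φ₁ = cos 31.2° / √6.2 = 0.8554/2.490 = 0.3435.
φ₁ = arccos(0.3435) ≈ 69.9°.

69.9°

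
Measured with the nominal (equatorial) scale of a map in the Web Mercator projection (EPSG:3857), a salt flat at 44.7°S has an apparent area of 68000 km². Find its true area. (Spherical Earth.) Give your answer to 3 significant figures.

The Mercator projection is conformal; its linear scale factor is the same in every direction and equals sec φ = 1/cos φ.
Areal scale = k² = sec²φ = 1/cos²(44.7°) = 1/0.7108² = 1.979.
True area = apparent / (areal scale) = 68000 / 1.979 ≈ 34400 km².

34400 km²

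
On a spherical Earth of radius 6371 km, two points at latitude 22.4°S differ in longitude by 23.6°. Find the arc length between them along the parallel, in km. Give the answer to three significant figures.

2430 km

Arc length along a parallel = R cos φ · Δλ (with Δλ in radians).
= 6371 × cos 22.4° × (23.6° × π/180) = 6371 × 0.9245 × 0.4119 ≈ 2430 km.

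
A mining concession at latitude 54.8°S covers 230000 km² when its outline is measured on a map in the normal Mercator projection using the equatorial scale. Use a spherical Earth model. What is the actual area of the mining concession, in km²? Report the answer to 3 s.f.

76400 km²

For Mercator, h = k = sec φ (a conformal cylindrical projection has a single point scale, 1/cos φ).
Areal scale = k² = sec²φ = 1/cos²(54.8°) = 1/0.5764² = 3.010.
True area = apparent / (areal scale) = 230000 / 3.010 ≈ 76400 km².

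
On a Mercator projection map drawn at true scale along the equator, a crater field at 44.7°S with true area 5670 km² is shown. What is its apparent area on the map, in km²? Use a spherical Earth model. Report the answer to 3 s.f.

For Mercator, h = k = sec φ (a conformal cylindrical projection has a single point scale, 1/cos φ).
Areal scale = k² = sec²φ = 1/cos²(44.7°) = 1/0.7108² = 1.979.
Apparent area = 5670 × 1.979 ≈ 11200 km².

11200 km²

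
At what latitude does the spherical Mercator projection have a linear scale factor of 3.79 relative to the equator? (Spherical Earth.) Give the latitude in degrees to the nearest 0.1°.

Mercator scale is k = sec φ = 1/cos φ.
1/cos φ = 3.79  ⇒  cos φ = 0.2639  ⇒  φ = arccos(0.2639) ≈ 74.7°.

74.7°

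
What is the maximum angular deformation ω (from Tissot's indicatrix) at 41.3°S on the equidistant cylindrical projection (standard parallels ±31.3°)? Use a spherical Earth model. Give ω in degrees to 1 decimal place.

With standard parallel φ₀ = 31.3°, the equirectangular projection gives x = Rλ cos φ₀, y = Rφ, so h = 1 and k = cos 31.3° / cos φ.
At 41.3°: h = 1.000, k = 1.137; principal scales a = 1.137, b = 1.000.
sin(ω/2) = (a − b)/(a + b) = 0.1374/2.137 = 0.06427, so ω = 2 arcsin(0.06427) ≈ 7.4°.

7.4°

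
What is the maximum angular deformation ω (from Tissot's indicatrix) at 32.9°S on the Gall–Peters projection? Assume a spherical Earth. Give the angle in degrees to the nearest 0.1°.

Gall–Peters is a cylindrical equal-area projection with standard parallels at ±45°. A cylindrical equal-area projection with standard parallel φ₀ has meridian scale h = cos φ / cos φ₀ and parallel scale k = cos φ₀ / cos φ (so areas are preserved, h·k = 1).
At 32.9°: h = 1.187, k = 0.8422; principal scales a = 1.187, b = 0.8422.
sin(ω/2) = (a − b)/(a + b) = 0.3452/2.030 = 0.1701, so ω = 2 arcsin(0.1701) ≈ 19.6°.

19.6°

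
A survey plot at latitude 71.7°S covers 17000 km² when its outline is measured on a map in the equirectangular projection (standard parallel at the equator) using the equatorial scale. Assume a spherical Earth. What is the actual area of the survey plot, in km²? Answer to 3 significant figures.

In the plate carrée (x = Rλ, y = Rφ), meridians are true-scale (h = 1) and parallels are stretched by k = sec φ.
Areal scale = h·k = 1 × sec φ; at 71.7°, h = 1.000, k = 3.185, so h·k = 3.185.
True area = apparent / (areal scale) = 17000 / 3.185 ≈ 5340 km².

5340 km²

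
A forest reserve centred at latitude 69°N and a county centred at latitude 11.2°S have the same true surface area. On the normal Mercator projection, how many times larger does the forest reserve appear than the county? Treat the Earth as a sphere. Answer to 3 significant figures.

7.49

Mercator areal scale is sec²φ.
At 69°: sec²(69°) = 1/0.3584² = 7.786.
At 11.2°: sec²(11.2°) = 1/0.9810² = 1.039.
Ratio = 7.786/1.039 = cos²(11.2°)/cos²(69°) ≈ 7.49.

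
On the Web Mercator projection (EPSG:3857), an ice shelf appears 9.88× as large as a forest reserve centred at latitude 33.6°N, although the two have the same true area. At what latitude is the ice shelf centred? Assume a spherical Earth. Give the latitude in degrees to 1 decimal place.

On Mercator, (apparent₁)/(apparent₂) = sec²φ₁ / sec²φ₂ when true areas are equal.
cos²φ₂ / cos²φ₁ = 9.88  ⇒  cos φ₁ = cos 33.6° / √9.88 = 0.8329/3.143 = 0.2650.
φ₁ = arccos(0.2650) ≈ 74.6°.

74.6°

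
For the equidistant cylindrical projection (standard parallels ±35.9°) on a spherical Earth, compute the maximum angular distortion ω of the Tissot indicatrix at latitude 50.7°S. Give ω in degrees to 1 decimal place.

The equidistant cylindrical projection with φ₀ = 35.9° has h = 1 (meridians true) and k = cos φ₀ / cos φ along parallels.
At 50.7°: h = 1.000, k = 1.279; principal scales a = 1.279, b = 1.000.
sin(ω/2) = (a − b)/(a + b) = 0.2789/2.279 = 0.1224, so ω = 2 arcsin(0.1224) ≈ 14.1°.

14.1°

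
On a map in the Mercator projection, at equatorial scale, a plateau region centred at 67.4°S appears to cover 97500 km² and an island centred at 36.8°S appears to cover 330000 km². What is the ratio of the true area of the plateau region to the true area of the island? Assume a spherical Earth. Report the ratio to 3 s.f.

Mercator's areal exaggeration is sec²φ; hence true area = (apparent area) · cos²φ.
True area of plateau region: 97500 × cos²(67.4°) = 97500 × 0.1477 = 14400 km².
True area of island: 330000 × cos²(36.8°) = 330000 × 0.6412 = 211600 km².
Ratio = 14400 / 211600 ≈ 0.0681.

0.0681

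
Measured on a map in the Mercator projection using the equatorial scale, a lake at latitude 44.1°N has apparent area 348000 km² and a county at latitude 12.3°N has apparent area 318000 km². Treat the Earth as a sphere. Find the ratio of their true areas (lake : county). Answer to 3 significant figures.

0.591

Since Mercator area scale is 1/cos²φ, the true area equals the apparent area multiplied by cos²φ.
True area of lake: 348000 × cos²(44.1°) = 348000 × 0.5157 = 179500 km².
True area of county: 318000 × cos²(12.3°) = 318000 × 0.9546 = 303600 km².
Ratio = 179500 / 303600 ≈ 0.591.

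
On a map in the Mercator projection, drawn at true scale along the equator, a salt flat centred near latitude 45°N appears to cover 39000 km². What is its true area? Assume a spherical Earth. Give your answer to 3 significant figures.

19500 km²

For Mercator, h = k = sec φ (a conformal cylindrical projection has a single point scale, 1/cos φ).
Areal scale = k² = sec²φ = 1/cos²(45°) = 1/0.7071² = 2.000.
True area = apparent / (areal scale) = 39000 / 2.000 ≈ 19500 km².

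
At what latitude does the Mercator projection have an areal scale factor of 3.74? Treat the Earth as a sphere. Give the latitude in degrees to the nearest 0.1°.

58.9°

Mercator areal scale is sec²φ.
sec²φ = 3.74  ⇒  cos²φ = 0.2674  ⇒  cos φ = 0.5171.
φ = arccos(0.5171) ≈ 58.9°.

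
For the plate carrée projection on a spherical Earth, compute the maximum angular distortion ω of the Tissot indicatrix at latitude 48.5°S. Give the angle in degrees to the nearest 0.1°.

For the equirectangular projection with φ₀ = 0 (plate carrée), h = 1 along meridians and k = sec φ along parallels.
At 48.5°: h = 1.000, k = 1.509; principal scales a = 1.509, b = 1.000.
sin(ω/2) = (a − b)/(a + b) = 0.5092/2.509 = 0.2029, so ω = 2 arcsin(0.2029) ≈ 23.4°.

23.4°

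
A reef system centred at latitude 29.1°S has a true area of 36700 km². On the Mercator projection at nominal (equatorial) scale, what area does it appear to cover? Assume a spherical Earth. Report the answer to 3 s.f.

48100 km²

Mercator is conformal, so the point scale is isotropic: h = k = sec φ = 1/cos φ.
Areal scale = k² = sec²φ = 1/cos²(29.1°) = 1/0.8738² = 1.310.
Apparent area = 36700 × 1.310 ≈ 48100 km².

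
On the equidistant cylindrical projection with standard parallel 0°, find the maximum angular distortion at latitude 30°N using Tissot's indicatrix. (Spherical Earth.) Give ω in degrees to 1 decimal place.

In the plate carrée (x = Rλ, y = Rφ), meridians are true-scale (h = 1) and parallels are stretched by k = sec φ.
At 30°: h = 1.000, k = 1.155; principal scales a = 1.155, b = 1.000.
sin(ω/2) = (a − b)/(a + b) = 0.1547/2.155 = 0.07180, so ω = 2 arcsin(0.07180) ≈ 8.2°.

8.2°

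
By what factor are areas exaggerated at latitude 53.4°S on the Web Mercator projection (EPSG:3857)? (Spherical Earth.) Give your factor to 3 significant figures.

The Mercator projection is conformal; its linear scale factor is the same in every direction and equals sec φ = 1/cos φ.
Areal scale = k² = sec²φ = 1/cos²(53.4°) = 1/0.5962² = 2.813.

2.81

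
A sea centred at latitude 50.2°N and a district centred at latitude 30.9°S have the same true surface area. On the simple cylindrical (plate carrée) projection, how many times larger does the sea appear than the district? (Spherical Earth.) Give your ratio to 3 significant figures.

1.34

Plate carrée maps x = Rλ, y = Rφ. The meridian scale is h = 1 and the parallel scale is k = 1/cos φ = sec φ.
Areal scale at 50.2°: h·k = 1.000 × 1.562 = 1.562.
Areal scale at 30.9°: h·k = 1.000 × 1.165 = 1.165.
Ratio = 1.562/1.165 ≈ 1.34.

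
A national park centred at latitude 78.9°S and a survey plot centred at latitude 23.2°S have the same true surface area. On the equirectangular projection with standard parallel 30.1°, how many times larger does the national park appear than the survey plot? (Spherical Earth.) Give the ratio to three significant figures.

4.77

In the equirectangular projection with standard parallel φ₀ = 30.1° (x = Rλ cos φ₀, y = Rφ), meridians are true-scale (h = 1) and the parallel scale is k = cos φ₀ / cos φ.
Areal scale at 78.9°: h·k = 1.000 × 4.494 = 4.494.
Areal scale at 23.2°: h·k = 1.000 × 0.9413 = 0.9413.
Ratio = 4.494/0.9413 ≈ 4.77.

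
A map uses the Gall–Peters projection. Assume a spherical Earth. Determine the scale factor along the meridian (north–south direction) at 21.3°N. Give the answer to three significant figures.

Gall–Peters is a cylindrical equal-area projection with standard parallels at ±45°. Cylindrical equal-area (φ₀ = 45°): h = cos φ / cos 45° along meridians, k = cos 45° / cos φ along parallels; h·k = 1.
h = cos 21.3° / cos 45° = 0.9317/0.7071 = 1.318.

1.32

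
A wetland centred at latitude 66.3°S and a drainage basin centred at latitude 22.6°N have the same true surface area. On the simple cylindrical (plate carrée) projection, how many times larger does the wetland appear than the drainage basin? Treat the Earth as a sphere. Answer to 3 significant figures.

2.30

Plate carrée maps x = Rλ, y = Rφ. The meridian scale is h = 1 and the parallel scale is k = 1/cos φ = sec φ.
Areal scale at 66.3°: h·k = 1.000 × 2.488 = 2.488.
Areal scale at 22.6°: h·k = 1.000 × 1.083 = 1.083.
Ratio = 2.488/1.083 ≈ 2.30.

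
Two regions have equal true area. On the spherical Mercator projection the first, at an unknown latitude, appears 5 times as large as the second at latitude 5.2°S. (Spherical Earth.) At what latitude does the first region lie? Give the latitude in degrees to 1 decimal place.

63.6°

For equal true areas on Mercator, apparent areas scale as sec²φ, so the ratio is cos²φ₂ / cos²φ₁.
cos²φ₂ / cos²φ₁ = 5  ⇒  cos φ₁ = cos 5.2° / √5 = 0.9959/2.236 = 0.4454.
φ₁ = arccos(0.4454) ≈ 63.6°.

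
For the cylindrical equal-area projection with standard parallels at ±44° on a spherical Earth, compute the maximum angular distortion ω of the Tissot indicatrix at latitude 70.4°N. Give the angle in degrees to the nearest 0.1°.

80.0°

Cylindrical equal-area (φ₀ = 44°): h = cos φ / cos 44° along meridians, k = cos 44° / cos φ along parallels; h·k = 1.
At 70.4°: h = 0.4663, k = 2.144; principal scales a = 2.144, b = 0.4663.
sin(ω/2) = (a − b)/(a + b) = 1.678/2.611 = 0.6428, so ω = 2 arcsin(0.6428) ≈ 80.0°.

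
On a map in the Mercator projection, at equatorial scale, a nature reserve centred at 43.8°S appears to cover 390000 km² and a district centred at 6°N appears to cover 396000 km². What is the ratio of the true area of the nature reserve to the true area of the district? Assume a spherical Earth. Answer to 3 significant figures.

Mercator's areal exaggeration is sec²φ; hence true area = (apparent area) · cos²φ.
True area of nature reserve: 390000 × cos²(43.8°) = 390000 × 0.5209 = 203200 km².
True area of district: 396000 × cos²(6°) = 396000 × 0.9891 = 391700 km².
Ratio = 203200 / 391700 ≈ 0.519.

0.519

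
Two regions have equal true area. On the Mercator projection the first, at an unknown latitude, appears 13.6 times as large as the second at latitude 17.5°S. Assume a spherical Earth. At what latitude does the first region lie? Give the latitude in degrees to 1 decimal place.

Mercator areal scale is sec²φ, so apparent-area ratio = sec²φ₁ / sec²φ₂ = cos²φ₂ / cos²φ₁.
cos²φ₂ / cos²φ₁ = 13.6  ⇒  cos φ₁ = cos 17.5° / √13.6 = 0.9537/3.688 = 0.2586.
φ₁ = arccos(0.2586) ≈ 75.0°.

75.0°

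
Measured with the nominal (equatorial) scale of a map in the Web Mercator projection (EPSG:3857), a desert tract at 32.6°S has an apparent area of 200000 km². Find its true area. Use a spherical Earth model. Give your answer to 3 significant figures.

The Mercator projection is conformal; its linear scale factor is the same in every direction and equals sec φ = 1/cos φ.
Areal scale = k² = sec²φ = 1/cos²(32.6°) = 1/0.8425² = 1.409.
True area = apparent / (areal scale) = 200000 / 1.409 ≈ 142000 km².

142000 km²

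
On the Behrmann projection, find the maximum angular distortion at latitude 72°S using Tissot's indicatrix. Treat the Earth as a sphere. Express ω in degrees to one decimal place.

Behrmann is a cylindrical equal-area projection with standard parallels at ±30°. Cylindrical equal-area (φ₀ = 30°): h = cos φ / cos 30° along meridians, k = cos 30° / cos φ along parallels; h·k = 1.
At 72°: h = 0.3568, k = 2.803; principal scales a = 2.803, b = 0.3568.
sin(ω/2) = (a − b)/(a + b) = 2.446/3.159 = 0.7741, so ω = 2 arcsin(0.7741) ≈ 101.4°.

101.4°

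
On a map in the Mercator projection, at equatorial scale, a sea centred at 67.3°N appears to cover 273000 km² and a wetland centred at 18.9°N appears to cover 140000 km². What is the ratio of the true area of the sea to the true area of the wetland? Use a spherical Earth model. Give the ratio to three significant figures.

Since Mercator area scale is 1/cos²φ, the true area equals the apparent area multiplied by cos²φ.
True area of sea: 273000 × cos²(67.3°) = 273000 × 0.1489 = 40660 km².
True area of wetland: 140000 × cos²(18.9°) = 140000 × 0.8951 = 125300 km².
Ratio = 40660 / 125300 ≈ 0.324.

0.324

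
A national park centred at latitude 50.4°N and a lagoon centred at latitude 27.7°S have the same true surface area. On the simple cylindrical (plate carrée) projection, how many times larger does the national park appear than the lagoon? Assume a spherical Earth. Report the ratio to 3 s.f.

1.39

For the equirectangular projection with φ₀ = 0 (plate carrée), h = 1 along meridians and k = sec φ along parallels.
Areal scale at 50.4°: h·k = 1.000 × 1.569 = 1.569.
Areal scale at 27.7°: h·k = 1.000 × 1.129 = 1.129.
Ratio = 1.569/1.129 ≈ 1.39.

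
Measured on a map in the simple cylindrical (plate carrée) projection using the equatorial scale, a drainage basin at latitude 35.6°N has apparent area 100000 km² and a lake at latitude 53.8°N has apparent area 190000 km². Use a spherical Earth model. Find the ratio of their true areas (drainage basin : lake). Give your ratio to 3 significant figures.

Plate carrée has h = 1 and k = sec φ, giving areal scale sec φ; true area = (apparent area) · cos φ.
True area of drainage basin: 100000 × cos(35.6°) = 100000 × 0.8131 = 81310 km².
True area of lake: 190000 × cos(53.8°) = 190000 × 0.5906 = 112200 km².
Ratio = 81310 / 112200 ≈ 0.725.

0.725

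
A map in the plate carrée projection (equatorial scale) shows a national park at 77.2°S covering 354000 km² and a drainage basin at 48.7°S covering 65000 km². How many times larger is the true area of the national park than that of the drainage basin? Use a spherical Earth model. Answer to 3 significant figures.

1.83

Plate carrée has h = 1 and k = sec φ, giving areal scale sec φ; true area = (apparent area) · cos φ.
True area of national park: 354000 × cos(77.2°) = 354000 × 0.2215 = 78430 km².
True area of drainage basin: 65000 × cos(48.7°) = 65000 × 0.6600 = 42900 km².
Ratio = 78430 / 42900 ≈ 1.83.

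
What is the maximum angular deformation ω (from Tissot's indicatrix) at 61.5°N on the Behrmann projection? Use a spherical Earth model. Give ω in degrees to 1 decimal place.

64.6°

The Behrmann projection is cylindrical equal-area with φ₀ = 30°. Cylindrical equal-area (φ₀ = 30°): h = cos φ / cos 30° along meridians, k = cos 30° / cos φ along parallels; h·k = 1.
At 61.5°: h = 0.5510, k = 1.815; principal scales a = 1.815, b = 0.5510.
sin(ω/2) = (a − b)/(a + b) = 1.264/2.366 = 0.5342, so ω = 2 arcsin(0.5342) ≈ 64.6°.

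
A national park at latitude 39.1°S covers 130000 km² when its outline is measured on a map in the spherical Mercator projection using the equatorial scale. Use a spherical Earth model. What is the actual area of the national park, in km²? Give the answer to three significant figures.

78300 km²

Mercator is conformal, so the point scale is isotropic: h = k = sec φ = 1/cos φ.
Areal scale = k² = sec²φ = 1/cos²(39.1°) = 1/0.7760² = 1.660.
True area = apparent / (areal scale) = 130000 / 1.660 ≈ 78300 km².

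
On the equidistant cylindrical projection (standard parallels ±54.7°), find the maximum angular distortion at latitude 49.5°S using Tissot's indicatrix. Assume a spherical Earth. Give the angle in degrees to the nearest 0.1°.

In the equirectangular projection with standard parallel φ₀ = 54.7° (x = Rλ cos φ₀, y = Rφ), meridians are true-scale (h = 1) and the parallel scale is k = cos φ₀ / cos φ.
At 49.5°: h = 1.000, k = 0.8898; principal scales a = 1.000, b = 0.8898.
sin(ω/2) = (a − b)/(a + b) = 0.1102/1.890 = 0.05833, so ω = 2 arcsin(0.05833) ≈ 6.7°.

6.7°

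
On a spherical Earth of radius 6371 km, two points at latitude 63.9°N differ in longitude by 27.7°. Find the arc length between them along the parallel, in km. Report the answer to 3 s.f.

Arc length along a parallel = R cos φ · Δλ (with Δλ in radians).
= 6371 × cos 63.9° × (27.7° × π/180) = 6371 × 0.4399 × 0.4835 ≈ 1360 km.

1360 km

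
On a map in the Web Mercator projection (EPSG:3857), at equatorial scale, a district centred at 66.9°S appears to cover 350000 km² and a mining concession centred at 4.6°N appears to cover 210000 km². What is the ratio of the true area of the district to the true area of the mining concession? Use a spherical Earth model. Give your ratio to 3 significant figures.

0.258

Mercator's areal exaggeration is sec²φ; hence true area = (apparent area) · cos²φ.
True area of district: 350000 × cos²(66.9°) = 350000 × 0.1539 = 53870 km².
True area of mining concession: 210000 × cos²(4.6°) = 210000 × 0.9936 = 208600 km².
Ratio = 53870 / 208600 ≈ 0.258.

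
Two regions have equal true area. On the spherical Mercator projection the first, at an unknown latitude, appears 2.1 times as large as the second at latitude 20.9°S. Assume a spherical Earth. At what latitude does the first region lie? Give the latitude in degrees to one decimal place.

49.9°

Mercator areal scale is sec²φ, so apparent-area ratio = sec²φ₁ / sec²φ₂ = cos²φ₂ / cos²φ₁.
cos²φ₂ / cos²φ₁ = 2.1  ⇒  cos φ₁ = cos 20.9° / √2.1 = 0.9342/1.449 = 0.6447.
φ₁ = arccos(0.6447) ≈ 49.9°.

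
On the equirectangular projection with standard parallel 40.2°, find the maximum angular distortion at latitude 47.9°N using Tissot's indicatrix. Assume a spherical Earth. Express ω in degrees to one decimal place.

The equidistant cylindrical projection with φ₀ = 40.2° has h = 1 (meridians true) and k = cos φ₀ / cos φ along parallels.
At 47.9°: h = 1.000, k = 1.139; principal scales a = 1.139, b = 1.000.
sin(ω/2) = (a − b)/(a + b) = 0.1393/2.139 = 0.06510, so ω = 2 arcsin(0.06510) ≈ 7.5°.

7.5°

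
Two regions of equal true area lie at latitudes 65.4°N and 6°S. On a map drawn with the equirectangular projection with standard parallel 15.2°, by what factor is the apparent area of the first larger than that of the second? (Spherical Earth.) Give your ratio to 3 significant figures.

2.39

In the equirectangular projection with standard parallel φ₀ = 15.2° (x = Rλ cos φ₀, y = Rφ), meridians are true-scale (h = 1) and the parallel scale is k = cos φ₀ / cos φ.
Areal scale at 65.4°: h·k = 1.000 × 2.318 = 2.318.
Areal scale at 6°: h·k = 1.000 × 0.9703 = 0.9703.
Ratio = 2.318/0.9703 ≈ 2.39.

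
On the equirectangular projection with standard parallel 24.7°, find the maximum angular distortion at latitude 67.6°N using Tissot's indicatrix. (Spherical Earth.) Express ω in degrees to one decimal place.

48.3°

With standard parallel φ₀ = 24.7°, the equirectangular projection gives x = Rλ cos φ₀, y = Rφ, so h = 1 and k = cos 24.7° / cos φ.
At 67.6°: h = 1.000, k = 2.384; principal scales a = 2.384, b = 1.000.
sin(ω/2) = (a − b)/(a + b) = 1.384/3.384 = 0.4090, so ω = 2 arcsin(0.4090) ≈ 48.3°.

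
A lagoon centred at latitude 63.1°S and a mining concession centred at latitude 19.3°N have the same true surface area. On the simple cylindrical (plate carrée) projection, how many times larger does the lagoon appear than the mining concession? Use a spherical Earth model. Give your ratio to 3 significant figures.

2.09

For the equirectangular projection with φ₀ = 0 (plate carrée), h = 1 along meridians and k = sec φ along parallels.
Areal scale at 63.1°: h·k = 1.000 × 2.210 = 2.210.
Areal scale at 19.3°: h·k = 1.000 × 1.060 = 1.060.
Ratio = 2.210/1.060 ≈ 2.09.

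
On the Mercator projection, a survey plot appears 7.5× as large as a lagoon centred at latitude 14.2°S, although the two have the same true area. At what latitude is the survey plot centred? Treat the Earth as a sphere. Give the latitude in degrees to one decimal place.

69.3°

Mercator areal scale is sec²φ, so apparent-area ratio = sec²φ₁ / sec²φ₂ = cos²φ₂ / cos²φ₁.
cos²φ₂ / cos²φ₁ = 7.5  ⇒  cos φ₁ = cos 14.2° / √7.5 = 0.9694/2.739 = 0.3540.
φ₁ = arccos(0.3540) ≈ 69.3°.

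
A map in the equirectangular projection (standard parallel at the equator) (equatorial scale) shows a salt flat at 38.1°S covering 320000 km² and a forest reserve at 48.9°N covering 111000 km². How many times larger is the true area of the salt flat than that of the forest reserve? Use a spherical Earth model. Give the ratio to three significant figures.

Plate carrée has h = 1 and k = sec φ, giving areal scale sec φ; true area = (apparent area) · cos φ.
True area of salt flat: 320000 × cos(38.1°) = 320000 × 0.7869 = 251800 km².
True area of forest reserve: 111000 × cos(48.9°) = 111000 × 0.6574 = 72970 km².
Ratio = 251800 / 72970 ≈ 3.45.

3.45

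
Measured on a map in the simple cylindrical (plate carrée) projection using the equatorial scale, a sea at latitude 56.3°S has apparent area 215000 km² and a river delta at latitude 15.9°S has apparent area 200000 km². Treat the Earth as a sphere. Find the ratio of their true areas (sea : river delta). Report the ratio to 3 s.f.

0.620

On the plate carrée, areal scale = h·k = 1 × sec φ, so true area = apparent × cos φ.
True area of sea: 215000 × cos(56.3°) = 215000 × 0.5548 = 119300 km².
True area of river delta: 200000 × cos(15.9°) = 200000 × 0.9617 = 192300 km².
Ratio = 119300 / 192300 ≈ 0.620.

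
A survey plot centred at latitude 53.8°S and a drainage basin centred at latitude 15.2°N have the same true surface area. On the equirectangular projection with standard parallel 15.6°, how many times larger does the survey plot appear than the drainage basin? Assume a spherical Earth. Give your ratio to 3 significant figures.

1.63

With standard parallel φ₀ = 15.6°, the equirectangular projection gives x = Rλ cos φ₀, y = Rφ, so h = 1 and k = cos 15.6° / cos φ.
Areal scale at 53.8°: h·k = 1.000 × 1.631 = 1.631.
Areal scale at 15.2°: h·k = 1.000 × 0.9981 = 0.9981.
Ratio = 1.631/0.9981 ≈ 1.63.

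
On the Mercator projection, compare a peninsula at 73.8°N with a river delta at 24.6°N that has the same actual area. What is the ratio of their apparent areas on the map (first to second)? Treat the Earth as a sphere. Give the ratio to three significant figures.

10.6

On Mercator, area is exaggerated by sec²φ = 1/cos²φ.
At 73.8°: sec²(73.8°) = 1/0.2790² = 12.85.
At 24.6°: sec²(24.6°) = 1/0.9092² = 1.210.
Ratio = 12.85/1.210 = cos²(24.6°)/cos²(73.8°) ≈ 10.6.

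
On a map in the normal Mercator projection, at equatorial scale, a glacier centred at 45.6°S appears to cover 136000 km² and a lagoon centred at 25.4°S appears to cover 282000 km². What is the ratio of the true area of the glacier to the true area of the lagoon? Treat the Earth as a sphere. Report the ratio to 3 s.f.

Mercator's areal exaggeration is sec²φ; hence true area = (apparent area) · cos²φ.
True area of glacier: 136000 × cos²(45.6°) = 136000 × 0.4895 = 66580 km².
True area of lagoon: 282000 × cos²(25.4°) = 282000 × 0.8160 = 230100 km².
Ratio = 66580 / 230100 ≈ 0.289.

0.289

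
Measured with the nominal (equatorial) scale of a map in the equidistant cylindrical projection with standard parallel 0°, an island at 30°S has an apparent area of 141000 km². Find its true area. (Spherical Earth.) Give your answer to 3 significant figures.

122000 km²

In the plate carrée (x = Rλ, y = Rφ), meridians are true-scale (h = 1) and parallels are stretched by k = sec φ.
Areal scale = h·k = 1 × sec φ; at 30°, h = 1.000, k = 1.155, so h·k = 1.155.
True area = apparent / (areal scale) = 141000 / 1.155 ≈ 122000 km².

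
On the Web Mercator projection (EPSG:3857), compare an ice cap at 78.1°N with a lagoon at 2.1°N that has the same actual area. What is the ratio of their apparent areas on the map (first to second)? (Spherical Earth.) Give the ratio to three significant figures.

23.5

Mercator is conformal with k = sec φ, so areal scale = k² = sec²φ.
At 78.1°: sec²(78.1°) = 1/0.2062² = 23.52.
At 2.1°: sec²(2.1°) = 1/0.9993² = 1.001.
Ratio = 23.52/1.001 = cos²(2.1°)/cos²(78.1°) ≈ 23.5.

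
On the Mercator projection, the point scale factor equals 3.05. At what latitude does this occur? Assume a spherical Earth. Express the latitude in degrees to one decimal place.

70.9°

Mercator scale is k = sec φ = 1/cos φ.
1/cos φ = 3.05  ⇒  cos φ = 0.3279  ⇒  φ = arccos(0.3279) ≈ 70.9°.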